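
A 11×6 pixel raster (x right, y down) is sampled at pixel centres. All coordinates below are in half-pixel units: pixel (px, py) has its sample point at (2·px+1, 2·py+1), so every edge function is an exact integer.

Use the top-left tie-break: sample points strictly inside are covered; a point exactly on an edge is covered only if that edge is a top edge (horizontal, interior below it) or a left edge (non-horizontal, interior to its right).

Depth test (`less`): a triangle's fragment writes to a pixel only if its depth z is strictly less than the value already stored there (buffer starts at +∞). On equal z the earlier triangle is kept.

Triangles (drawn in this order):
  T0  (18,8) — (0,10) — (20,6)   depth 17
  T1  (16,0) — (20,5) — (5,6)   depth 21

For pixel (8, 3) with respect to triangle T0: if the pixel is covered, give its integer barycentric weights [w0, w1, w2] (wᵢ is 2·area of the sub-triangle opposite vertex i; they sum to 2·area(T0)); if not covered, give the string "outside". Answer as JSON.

T0:
  2·area = 32
  edge (18, 8)→(0, 10): d=(-18,2) right/bottom  bias=-1
  edge (0, 10)→(20, 6): d=(20,-4) top-left  bias=+0
  edge (20, 6)→(18, 8): d=(-2,2) right/bottom  bias=-1
    (10,2)@(21, 5): e=[48,-16,0] → ·  [on edge]
    (7,3)@(15, 7): e=[24,0,8] → #  [on edge]
    (8,3)@(17, 7): e=[20,8,4] → #
    (9,3)@(19, 7): e=[16,16,0] → ·  [on edge]
    (2,4)@(5, 9): e=[8,0,24] → #  [on edge]
    (3,4)@(7, 9): e=[4,8,20] → #
    (4,4)@(9, 9): e=[0,16,16] → ·  [on edge]
    (7,4)@(15, 9): e=[-12,40,4] → ·
    (8,4)@(17, 9): e=[-16,48,0] → ·  [on edge]
    (2,5)@(5, 11): e=[-28,40,20] → ·
    (3,5)@(7, 11): e=[-32,48,16] → ·
    (7,5)@(15, 11): e=[-48,80,0] → ·  [on edge]
  covered (4 px):
    · · · · · · · · · · ·
    · · · · · · · · · · ·
    · · · · · · · · · · ·
    · · · · · · · # # · ·
    · · # # · · · · · · ·
    · · · · · · · · · · ·
T1:
  2·area = 79
  edge (16, 0)→(20, 5): d=(4,5) right/bottom  bias=-1
  edge (20, 5)→(5, 6): d=(-15,1) right/bottom  bias=-1
  edge (5, 6)→(16, 0): d=(11,-6) top-left  bias=+0
    (7,0)@(15, 1): e=[9,65,5] → #
    (8,0)@(17, 1): e=[-1,63,17] → ·
    (5,1)@(11, 3): e=[37,39,3] → #
    (6,1)@(13, 3): e=[27,37,15] → #
    (8,1)@(17, 3): e=[7,33,39] → #
    (9,1)@(19, 3): e=[-3,31,51] → ·
    (3,2)@(7, 5): e=[65,13,1] → #
    (4,2)@(9, 5): e=[55,11,13] → #
    (9,2)@(19, 5): e=[5,1,73] → #
    (10,2)@(21, 5): e=[-5,-1,85] → ·
    (3,3)@(7, 7): e=[73,-17,23] → ·
    (4,3)@(9, 7): e=[63,-19,35] → ·
  covered (12 px):
    · · · · · · · # · · ·
    · · · · · # # # # · ·
    · · · # # # # # # # ·
    · · · · · · · · · · ·
    · · · · · · · · · · ·
    · · · · · · · · · · ·

Result: [8,4,20]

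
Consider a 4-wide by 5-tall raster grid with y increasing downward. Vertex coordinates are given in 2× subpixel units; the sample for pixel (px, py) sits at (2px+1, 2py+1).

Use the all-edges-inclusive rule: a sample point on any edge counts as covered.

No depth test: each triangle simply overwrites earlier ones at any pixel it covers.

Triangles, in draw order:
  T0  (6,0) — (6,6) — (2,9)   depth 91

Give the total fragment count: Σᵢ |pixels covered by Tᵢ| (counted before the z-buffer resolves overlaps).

T0:
  2·area = 24
  edge (6, 0)→(6, 6): d=(0,6) inclusive
  edge (6, 6)→(2, 9): d=(-4,3) inclusive
  edge (2, 9)→(6, 0): d=(4,-9) inclusive
    (2,1)@(5, 3): e=[6,15,3] → #
    (3,1)@(7, 3): e=[-6,9,21] → ·
    (2,2)@(5, 5): e=[6,7,11] → #
    (3,2)@(7, 5): e=[-6,1,29] → ·
    (1,3)@(3, 7): e=[18,5,1] → #
    (2,3)@(5, 7): e=[6,-1,19] → ·
    (1,4)@(3, 9): e=[18,-3,9] → ·
  covered (3 px):
    · · · ·
    · · # ·
    · · # ·
    · # · ·
    · · · ·

Answer: 3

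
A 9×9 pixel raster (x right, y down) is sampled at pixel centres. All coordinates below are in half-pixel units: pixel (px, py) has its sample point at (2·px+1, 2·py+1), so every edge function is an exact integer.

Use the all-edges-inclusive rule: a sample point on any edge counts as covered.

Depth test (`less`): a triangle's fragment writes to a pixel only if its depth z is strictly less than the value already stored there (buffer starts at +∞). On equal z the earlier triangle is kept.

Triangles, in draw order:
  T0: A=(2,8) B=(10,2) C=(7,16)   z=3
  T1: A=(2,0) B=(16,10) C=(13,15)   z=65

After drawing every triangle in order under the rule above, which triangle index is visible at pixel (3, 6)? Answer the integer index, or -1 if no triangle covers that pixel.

T0:
  2·area = 94
  edge (2, 8)→(10, 2): d=(8,-6) inclusive
  edge (10, 2)→(7, 16): d=(-3,14) inclusive
  edge (7, 16)→(2, 8): d=(-5,-8) inclusive
    (4,1)@(9, 3): e=[2,11,81] → X
    (5,1)@(11, 3): e=[14,-17,97] → .
    (3,2)@(7, 5): e=[6,33,55] → X
    (5,2)@(11, 5): e=[30,-23,87] → .
    (2,3)@(5, 7): e=[10,55,29] → X
    (4,3)@(9, 7): e=[34,-1,61] → .
    (1,4)@(3, 9): e=[14,77,3] → X
    (4,4)@(9, 9): e=[50,-7,51] → .
    (1,5)@(3, 11): e=[30,71,-7] → .
    (2,5)@(5, 11): e=[42,43,9] → X
    (4,5)@(9, 11): e=[66,-13,41] → .
    (2,6)@(5, 13): e=[58,37,-1] → .
  covered (12 px):
    . . . . . . . . .
    . . . . X . . . .
    . . . X X . . . .
    . . X X . . . . .
    . X X X . . . . .
    . . X X . . . . .
    . . . X . . . . .
    . . . X . . . . .
    . . . . . . . . .
T1:
  2·area = 100
  edge (2, 0)→(16, 10): d=(14,10) inclusive
  edge (16, 10)→(13, 15): d=(-3,5) inclusive
  edge (13, 15)→(2, 0): d=(-11,-15) inclusive
    (1,0)@(3, 1): e=[4,92,4] → X
    (2,0)@(5, 1): e=[-16,82,34] → .
    (1,1)@(3, 3): e=[32,86,-18] → .
    (2,1)@(5, 3): e=[12,76,12] → X
    (3,1)@(7, 3): e=[-8,66,42] → .
    (2,2)@(5, 5): e=[40,70,-10] → .
    (3,2)@(7, 5): e=[20,60,20] → X
    (4,2)@(9, 5): e=[0,50,50] → X  [on edge]
    (5,2)@(11, 5): e=[-20,40,80] → .
    (3,3)@(7, 7): e=[48,54,-2] → .
    (4,3)@(9, 7): e=[28,44,28] → X
    (5,3)@(11, 7): e=[8,34,58] → X
    (6,7)@(13, 15): e=[100,0,0] → X  [on edge]
  covered (14 px):
    . X . . . . . . .
    . . X . . . . . .
    . . . X X . . . .
    . . . . X X . . .
    . . . . X X X . .
    . . . . . X X X .
    . . . . . . X . .
    . . . . . . X . .
    . . . . . . . . .

Z-buffer (winner per pixel, '.' = empty):
  . 1 . . . . . . .
  . . 1 . 0 . . . .
  . . . 0 0 . . . .
  . . 0 0 1 1 . . .
  . 0 0 0 1 1 1 . .
  . . 0 0 . 1 1 1 .
  . . . 0 . . 1 . .
  . . . 0 . . 1 . .
  . . . . . . . . .

Result: 0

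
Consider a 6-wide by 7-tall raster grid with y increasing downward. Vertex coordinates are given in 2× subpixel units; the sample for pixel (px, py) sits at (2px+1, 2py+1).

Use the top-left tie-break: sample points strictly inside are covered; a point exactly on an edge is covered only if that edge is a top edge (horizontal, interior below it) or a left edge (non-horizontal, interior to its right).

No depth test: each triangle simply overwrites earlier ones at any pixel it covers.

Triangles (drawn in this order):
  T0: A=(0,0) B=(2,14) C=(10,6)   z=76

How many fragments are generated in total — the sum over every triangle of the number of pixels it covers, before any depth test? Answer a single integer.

T0:
  2·area = 128  (B↔C swapped to make it positive)
  edge (0, 0)→(10, 6): d=(10,6) right/bottom  bias=-1
  edge (10, 6)→(2, 14): d=(-8,8) right/bottom  bias=-1
  edge (2, 14)→(0, 0): d=(-2,-14) top-left  bias=+0
    (0,0)@(1, 1): e=[4,112,12] → █
    (1,0)@(3, 1): e=[-8,96,40] → ·
    (0,1)@(1, 3): e=[24,96,8] → █
    (1,1)@(3, 3): e=[12,80,36] → █
    (2,1)@(5, 3): e=[0,64,64] → ·  [on edge]
    (0,2)@(1, 5): e=[44,80,4] → █
    (2,2)@(5, 5): e=[20,48,60] → █
    (3,2)@(7, 5): e=[8,32,88] → █
    (4,2)@(9, 5): e=[-4,16,116] → ·
    (5,2)@(11, 5): e=[-16,0,144] → ·  [on edge]
    (0,3)@(1, 7): e=[64,64,0] → █  [on edge]
    (4,3)@(9, 7): e=[16,0,112] → ·  [on edge]
    (3,4)@(7, 9): e=[48,0,80] → ·  [on edge]
    (2,5)@(5, 11): e=[80,0,48] → ·  [on edge]
    (1,6)@(3, 13): e=[112,0,16] → ·  [on edge]
  covered (14 px):
    █ · · · · ·
    █ █ · · · ·
    █ █ █ █ · ·
    █ █ █ █ · ·
    · █ █ · · ·
    · █ · · · ·
    · · · · · ·

Final: 14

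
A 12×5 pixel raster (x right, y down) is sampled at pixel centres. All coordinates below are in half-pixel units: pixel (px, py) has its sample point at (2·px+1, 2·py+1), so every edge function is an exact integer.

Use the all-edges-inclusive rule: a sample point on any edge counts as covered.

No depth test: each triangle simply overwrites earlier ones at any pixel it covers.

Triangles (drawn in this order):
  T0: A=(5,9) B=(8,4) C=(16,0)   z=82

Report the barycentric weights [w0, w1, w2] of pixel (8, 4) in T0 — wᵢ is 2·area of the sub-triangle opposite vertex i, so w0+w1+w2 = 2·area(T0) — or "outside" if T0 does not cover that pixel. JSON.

T0:
  2·area = 28
  edge (5, 9)→(8, 4): d=(3,-5) inclusive
  edge (8, 4)→(16, 0): d=(8,-4) inclusive
  edge (16, 0)→(5, 9): d=(-11,9) inclusive
    (5,1)@(11, 3): e=[12,4,12] → █
    (6,1)@(13, 3): e=[22,12,-6] → ·
    (4,2)@(9, 5): e=[8,12,8] → █
    (5,2)@(11, 5): e=[18,20,-10] → ·
    (3,3)@(7, 7): e=[4,20,4] → █
    (4,3)@(9, 7): e=[14,28,-14] → ·
    (2,4)@(5, 9): e=[0,28,0] → █  [on edge]
    (3,4)@(7, 9): e=[10,36,-18] → ·
  covered (4 px):
    · · · · · · · · · · · ·
    · · · · · █ · · · · · ·
    · · · · █ · · · · · · ·
    · · · █ · · · · · · · ·
    · · █ · · · · · · · · ·

Final: "outside"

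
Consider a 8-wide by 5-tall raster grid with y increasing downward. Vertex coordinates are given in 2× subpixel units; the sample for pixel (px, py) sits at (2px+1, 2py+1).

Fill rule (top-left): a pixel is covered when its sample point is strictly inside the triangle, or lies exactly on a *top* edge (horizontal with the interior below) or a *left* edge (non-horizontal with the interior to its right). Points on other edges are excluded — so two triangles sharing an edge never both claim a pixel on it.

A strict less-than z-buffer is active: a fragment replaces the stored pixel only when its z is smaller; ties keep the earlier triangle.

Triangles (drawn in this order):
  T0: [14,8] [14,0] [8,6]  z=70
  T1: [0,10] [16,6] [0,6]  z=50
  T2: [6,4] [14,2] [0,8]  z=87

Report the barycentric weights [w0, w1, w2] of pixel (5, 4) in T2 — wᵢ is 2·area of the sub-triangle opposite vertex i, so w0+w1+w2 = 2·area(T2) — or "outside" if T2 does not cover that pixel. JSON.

T0:
  2·area = 48  (B↔C swapped to make it positive)
  edge (14, 8)→(8, 6): d=(-6,-2) top-left  bias=+0
  edge (8, 6)→(14, 0): d=(6,-6) top-left  bias=+0
  edge (14, 0)→(14, 8): d=(0,8) right/bottom  bias=-1
    (6,0)@(13, 1): e=[40,0,8] → #  [on edge]
    (7,0)@(15, 1): e=[44,12,-8] → ·
    (5,1)@(11, 3): e=[24,0,24] → #  [on edge]
    (7,1)@(15, 3): e=[32,24,-8] → ·
    (2,2)@(5, 5): e=[0,-24,72] → ·  [on edge]
    (4,2)@(9, 5): e=[8,0,40] → #  [on edge]
    (7,2)@(15, 5): e=[20,36,-8] → ·
    (3,3)@(7, 7): e=[-8,0,56] → ·  [on edge]
    (4,3)@(9, 7): e=[-4,12,40] → ·
    (5,3)@(11, 7): e=[0,24,24] → #  [on edge]
    (7,3)@(15, 7): e=[8,48,-8] → ·
    (2,4)@(5, 9): e=[-24,0,72] → ·  [on edge]
  covered (8 px):
    · · · · · · # ·
    · · · · · # # ·
    · · · · # # # ·
    · · · · · # # ·
    · · · · · · · ·
T1:
  2·area = 64  (B↔C swapped to make it positive)
  edge (0, 10)→(0, 6): d=(0,-4) top-left  bias=+0
  edge (0, 6)→(16, 6): d=(16,0) top-left  bias=+0
  edge (16, 6)→(0, 10): d=(-16,4) right/bottom  bias=-1
    (0,3)@(1, 7): e=[4,16,44] → #
    (1,3)@(3, 7): e=[12,16,36] → #
    (2,3)@(5, 7): e=[20,16,28] → #
    (3,3)@(7, 7): e=[28,16,20] → #
    (4,3)@(9, 7): e=[36,16,12] → #
    (5,3)@(11, 7): e=[44,16,4] → #
    (6,3)@(13, 7): e=[52,16,-4] → ·
    (0,4)@(1, 9): e=[4,48,12] → #
    (2,4)@(5, 9): e=[20,48,-4] → ·
    (3,4)@(7, 9): e=[28,48,-12] → ·
    (4,4)@(9, 9): e=[36,48,-20] → ·
    (5,4)@(11, 9): e=[44,48,-28] → ·
  covered (8 px):
    · · · · · · · ·
    · · · · · · · ·
    · · · · · · · ·
    # # # # # # · ·
    # # · · · · · ·
T2:
  2·area = 20
  edge (6, 4)→(14, 2): d=(8,-2) top-left  bias=+0
  edge (14, 2)→(0, 8): d=(-14,6) right/bottom  bias=-1
  edge (0, 8)→(6, 4): d=(6,-4) top-left  bias=+0
    (5,1)@(11, 3): e=[2,4,14] → #
    (6,1)@(13, 3): e=[6,-8,22] → ·
    (2,2)@(5, 5): e=[6,12,2] → #
    (3,2)@(7, 5): e=[10,0,10] → ·  [on edge]
    (5,2)@(11, 5): e=[18,-24,26] → ·
    (2,3)@(5, 7): e=[22,-16,14] → ·
  covered (2 px):
    · · · · · · · ·
    · · · · · # · ·
    · · # · · · · ·
    · · · · · · · ·
    · · · · · · · ·

Final: "outside"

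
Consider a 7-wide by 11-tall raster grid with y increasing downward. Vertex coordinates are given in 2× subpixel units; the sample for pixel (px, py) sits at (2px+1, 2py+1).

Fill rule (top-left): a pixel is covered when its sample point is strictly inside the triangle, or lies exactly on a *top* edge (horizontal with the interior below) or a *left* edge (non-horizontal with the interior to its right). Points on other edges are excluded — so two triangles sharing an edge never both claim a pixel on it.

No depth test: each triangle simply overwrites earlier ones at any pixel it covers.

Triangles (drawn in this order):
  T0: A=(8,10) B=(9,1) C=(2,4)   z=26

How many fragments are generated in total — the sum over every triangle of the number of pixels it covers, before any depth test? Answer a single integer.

T0:
  2·area = 60  (B↔C swapped to make it positive)
  edge (8, 10)→(2, 4): d=(-6,-6) top-left  bias=+0
  edge (2, 4)→(9, 1): d=(7,-3) top-left  bias=+0
  edge (9, 1)→(8, 10): d=(-1,9) right/bottom  bias=-1
    (4,0)@(9, 1): e=[60,0,0] → .  [on edge]
    (0,1)@(1, 3): e=[0,-10,70] → .  [on edge]
    (2,1)@(5, 3): e=[24,2,34] → X
    (3,1)@(7, 3): e=[36,8,16] → X
    (4,1)@(9, 3): e=[48,14,-2] → .
    (1,2)@(3, 5): e=[0,10,50] → X  [on edge]
    (4,2)@(9, 5): e=[36,28,-4] → .
    (1,3)@(3, 7): e=[-12,24,48] → .
    (2,3)@(5, 7): e=[0,30,30] → X  [on edge]
    (4,3)@(9, 7): e=[24,42,-6] → .
    (2,4)@(5, 9): e=[-12,44,28] → .
    (3,4)@(7, 9): e=[0,50,10] → X  [on edge]
    (4,5)@(9, 11): e=[0,70,-10] → .  [on edge]
    (5,6)@(11, 13): e=[0,90,-30] → .  [on edge]
    (6,7)@(13, 15): e=[0,110,-50] → .  [on edge]
    (3,9)@(7, 19): e=[-60,120,0] → .  [on edge]
  covered (8 px):
    . . . . . . .
    . . X X . . .
    . X X X . . .
    . . X X . . .
    . . . X . . .
    . . . . . . .
    . . . . . . .
    . . . . . . .
    . . . . . . .
    . . . . . . .
    . . . . . . .

Result: 8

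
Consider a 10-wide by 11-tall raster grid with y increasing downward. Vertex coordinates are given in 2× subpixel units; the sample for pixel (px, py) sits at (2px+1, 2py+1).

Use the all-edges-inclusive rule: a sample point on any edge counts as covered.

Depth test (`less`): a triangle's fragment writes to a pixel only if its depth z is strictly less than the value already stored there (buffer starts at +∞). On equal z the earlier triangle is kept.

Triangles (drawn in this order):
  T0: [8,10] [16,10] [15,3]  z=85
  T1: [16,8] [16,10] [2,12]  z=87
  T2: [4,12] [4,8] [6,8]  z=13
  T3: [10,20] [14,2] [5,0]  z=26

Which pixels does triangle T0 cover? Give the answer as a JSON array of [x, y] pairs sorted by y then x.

T0:
  2·area = 56  (B↔C swapped to make it positive)
  edge (8, 10)→(15, 3): d=(7,-7) inclusive
  edge (15, 3)→(16, 10): d=(1,7) inclusive
  edge (16, 10)→(8, 10): d=(-8,0) inclusive
    (8,0)@(17, 1): e=[0,-16,72] → .  [on edge]
    (7,1)@(15, 3): e=[0,0,56] → X  [on edge]
    (8,1)@(17, 3): e=[14,-14,56] → .
    (6,2)@(13, 5): e=[0,16,40] → X  [on edge]
    (8,2)@(17, 5): e=[28,-12,40] → .
    (5,3)@(11, 7): e=[0,32,24] → X  [on edge]
    (8,3)@(17, 7): e=[42,-10,24] → .
    (4,4)@(9, 9): e=[0,48,8] → X  [on edge]
    (8,4)@(17, 9): e=[56,-8,8] → .
    (3,5)@(7, 11): e=[0,64,-8] → .  [on edge]
    (4,5)@(9, 11): e=[14,50,-8] → .
    (5,5)@(11, 11): e=[28,36,-8] → .
    (2,6)@(5, 13): e=[0,80,-24] → .  [on edge]
    (1,7)@(3, 15): e=[0,96,-40] → .  [on edge]
    (0,8)@(1, 17): e=[0,112,-56] → .  [on edge]
    (8,8)@(17, 17): e=[112,0,-56] → .  [on edge]
  covered (10 px):
    . . . . . . . . . .
    . . . . . . . X . .
    . . . . . . X X . .
    . . . . . X X X . .
    . . . . X X X X . .
    . . . . . . . . . .
    . . . . . . . . . .
    . . . . . . . . . .
    . . . . . . . . . .
    . . . . . . . . . .
    . . . . . . . . . .
T1:
  2·area = 28
  edge (16, 8)→(16, 10): d=(0,2) inclusive
  edge (16, 10)→(2, 12): d=(-14,2) inclusive
  edge (2, 12)→(16, 8): d=(14,-4) inclusive
    (6,4)@(13, 9): e=[6,20,2] → X
    (7,4)@(15, 9): e=[2,16,10] → X
    (8,4)@(17, 9): e=[-2,12,18] → .
    (3,5)@(7, 11): e=[18,4,6] → X
    (4,5)@(9, 11): e=[14,0,14] → X  [on edge]
    (5,5)@(11, 11): e=[10,-4,22] → .
    (6,5)@(13, 11): e=[6,-8,30] → .
    (7,5)@(15, 11): e=[2,-12,38] → .
    (3,6)@(7, 13): e=[18,-24,34] → .
    (4,6)@(9, 13): e=[14,-28,42] → .
  covered (4 px):
    . . . . . . . . . .
    . . . . . . . . . .
    . . . . . . . . . .
    . . . . . . . . . .
    . . . . . . X X . .
    . . . X X . . . . .
    . . . . . . . . . .
    . . . . . . . . . .
    . . . . . . . . . .
    . . . . . . . . . .
    . . . . . . . . . .
T2:
  2·area = 8
  edge (4, 12)→(4, 8): d=(0,-4) inclusive
  edge (4, 8)→(6, 8): d=(2,0) inclusive
  edge (6, 8)→(4, 12): d=(-2,4) inclusive
    (2,4)@(5, 9): e=[4,2,2] → X
    (3,4)@(7, 9): e=[12,2,-6] → .
    (2,5)@(5, 11): e=[4,6,-2] → .
  covered (1 px):
    . . . . . . . . . .
    . . . . . . . . . .
    . . . . . . . . . .
    . . . . . . . . . .
    . . X . . . . . . .
    . . . . . . . . . .
    . . . . . . . . . .
    . . . . . . . . . .
    . . . . . . . . . .
    . . . . . . . . . .
    . . . . . . . . . .
T3:
  2·area = 170  (B↔C swapped to make it positive)
  edge (10, 20)→(5, 0): d=(-5,-20) inclusive
  edge (5, 0)→(14, 2): d=(9,2) inclusive
  edge (14, 2)→(10, 20): d=(-4,18) inclusive
    (3,0)@(7, 1): e=[35,5,130] → X
    (4,0)@(9, 1): e=[75,1,94] → X
    (5,0)@(11, 1): e=[115,-3,58] → .
    (3,1)@(7, 3): e=[25,23,122] → X
    (5,1)@(11, 3): e=[105,15,50] → X
    (6,1)@(13, 3): e=[145,11,14] → X
    (7,1)@(15, 3): e=[185,7,-22] → .
    (3,2)@(7, 5): e=[15,41,114] → X
    (7,2)@(15, 5): e=[175,25,-30] → .
    (3,3)@(7, 7): e=[5,59,106] → X
    (6,3)@(13, 7): e=[125,47,-2] → .
    (3,4)@(7, 9): e=[-5,77,98] → .
  covered (21 px):
    . . . X X . . . . .
    . . . X X X X . . .
    . . . X X X X . . .
    . . . X X X . . . .
    . . . . X X . . . .
    . . . . X X . . . .
    . . . . X X . . . .
    . . . . X X . . . .
    . . . . . . . . . .
    . . . . . . . . . .
    . . . . . . . . . .

Answer: [[7,1],[6,2],[7,2],[5,3],[6,3],[7,3],[4,4],[5,4],[6,4],[7,4]]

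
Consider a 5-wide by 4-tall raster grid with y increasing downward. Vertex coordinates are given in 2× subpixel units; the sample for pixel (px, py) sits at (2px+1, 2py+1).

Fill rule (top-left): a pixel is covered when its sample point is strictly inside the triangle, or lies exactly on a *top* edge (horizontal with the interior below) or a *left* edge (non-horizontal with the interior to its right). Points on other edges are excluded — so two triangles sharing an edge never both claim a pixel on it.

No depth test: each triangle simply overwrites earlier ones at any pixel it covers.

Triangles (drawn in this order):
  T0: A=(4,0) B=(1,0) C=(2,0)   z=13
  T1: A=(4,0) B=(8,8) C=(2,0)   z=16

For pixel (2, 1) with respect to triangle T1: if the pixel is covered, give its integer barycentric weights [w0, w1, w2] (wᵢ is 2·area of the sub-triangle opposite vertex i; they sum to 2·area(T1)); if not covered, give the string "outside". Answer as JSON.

T0:
  degenerate (2·area = 0) — covers nothing
T1:
  2·area = 16
  edge (4, 0)→(8, 8): d=(4,8) right/bottom  bias=-1
  edge (8, 8)→(2, 0): d=(-6,-8) top-left  bias=+0
  edge (2, 0)→(4, 0): d=(2,0) top-left  bias=+0
    (1,0)@(3, 1): e=[12,2,2] → X
    (2,0)@(5, 1): e=[-4,18,2] → .
    (1,1)@(3, 3): e=[20,-10,6] → .
    (2,1)@(5, 3): e=[4,6,6] → X
    (3,1)@(7, 3): e=[-12,22,6] → .
    (2,2)@(5, 5): e=[12,-6,10] → .
  covered (2 px):
    . X . . .
    . . X . .
    . . . . .
    . . . . .

Answer: [6,6,4]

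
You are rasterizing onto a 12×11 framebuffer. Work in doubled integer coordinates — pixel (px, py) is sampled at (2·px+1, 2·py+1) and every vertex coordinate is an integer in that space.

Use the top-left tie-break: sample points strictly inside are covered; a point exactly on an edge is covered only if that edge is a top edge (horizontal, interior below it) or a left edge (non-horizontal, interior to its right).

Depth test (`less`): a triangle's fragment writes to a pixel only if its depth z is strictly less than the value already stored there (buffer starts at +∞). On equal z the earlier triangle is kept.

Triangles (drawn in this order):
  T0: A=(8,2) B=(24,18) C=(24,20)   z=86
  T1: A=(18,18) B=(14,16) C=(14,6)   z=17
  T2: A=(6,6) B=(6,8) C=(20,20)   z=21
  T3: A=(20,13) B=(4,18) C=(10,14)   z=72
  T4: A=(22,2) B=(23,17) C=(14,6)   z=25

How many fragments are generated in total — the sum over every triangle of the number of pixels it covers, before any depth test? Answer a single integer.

T0:
  2·area = 32
  edge (8, 2)→(24, 18): d=(16,16) right/bottom  bias=-1
  edge (24, 18)→(24, 20): d=(0,2) right/bottom  bias=-1
  edge (24, 20)→(8, 2): d=(-16,-18) top-left  bias=+0
    (3,0)@(7, 1): e=[0,34,-2] → .  [on edge]
    (4,1)@(9, 3): e=[0,30,2] → .  [on edge]
    (5,2)@(11, 5): e=[0,26,6] → .  [on edge]
    (6,3)@(13, 7): e=[0,22,10] → .  [on edge]
    (7,4)@(15, 9): e=[0,18,14] → .  [on edge]
    (8,5)@(17, 11): e=[0,14,18] → .  [on edge]
    (9,6)@(19, 13): e=[0,10,22] → .  [on edge]
    (10,7)@(21, 15): e=[0,6,26] → .  [on edge]
    (11,8)@(23, 17): e=[0,2,30] → .  [on edge]
  covered (0 px):
    . . . . . . . . . . . .
    . . . . . . . . . . . .
    . . . . . . . . . . . .
    . . . . . . . . . . . .
    . . . . . . . . . . . .
    . . . . . . . . . . . .
    . . . . . . . . . . . .
    . . . . . . . . . . . .
    . . . . . . . . . . . .
    . . . . . . . . . . . .
    . . . . . . . . . . . .
T1:
  2·area = 40
  edge (18, 18)→(14, 16): d=(-4,-2) top-left  bias=+0
  edge (14, 16)→(14, 6): d=(0,-10) top-left  bias=+0
  edge (14, 6)→(18, 18): d=(4,12) right/bottom  bias=-1
    (6,1)@(13, 3): e=[50,-10,0] → .  [on edge]
    (7,4)@(15, 9): e=[30,10,0] → .  [on edge]
    (7,5)@(15, 11): e=[22,10,8] → X
    (8,5)@(17, 11): e=[26,30,-16] → .
    (7,6)@(15, 13): e=[14,10,16] → X
    (8,6)@(17, 13): e=[18,30,-8] → .
    (7,7)@(15, 15): e=[6,10,24] → X
    (8,7)@(17, 15): e=[10,30,0] → .  [on edge]
    (7,8)@(15, 17): e=[-2,10,32] → .
    (8,8)@(17, 17): e=[2,30,8] → X
    (9,8)@(19, 17): e=[6,50,-16] → .
    (8,9)@(17, 19): e=[-6,30,16] → .
    (9,10)@(19, 21): e=[-10,50,0] → .  [on edge]
  covered (4 px):
    . . . . . . . . . . . .
    . . . . . . . . . . . .
    . . . . . . . . . . . .
    . . . . . . . . . . . .
    . . . . . . . . . . . .
    . . . . . . . X . . . .
    . . . . . . . X . . . .
    . . . . . . . X . . . .
    . . . . . . . . X . . .
    . . . . . . . . . . . .
    . . . . . . . . . . . .
T2:
  2·area = 28  (B↔C swapped to make it positive)
  edge (6, 6)→(20, 20): d=(14,14) right/bottom  bias=-1
  edge (20, 20)→(6, 8): d=(-14,-12) top-left  bias=+0
  edge (6, 8)→(6, 6): d=(0,-2) top-left  bias=+0
    (0,0)@(1, 1): e=[0,38,-10] → .  [on edge]
    (1,1)@(3, 3): e=[0,34,-6] → .  [on edge]
    (2,2)@(5, 5): e=[0,30,-2] → .  [on edge]
    (3,3)@(7, 7): e=[0,26,2] → .  [on edge]
    (4,4)@(9, 9): e=[0,22,6] → .  [on edge]
    (5,5)@(11, 11): e=[0,18,10] → .  [on edge]
    (6,6)@(13, 13): e=[0,14,14] → .  [on edge]
    (7,7)@(15, 15): e=[0,10,18] → .  [on edge]
    (8,8)@(17, 17): e=[0,6,22] → .  [on edge]
    (9,9)@(19, 19): e=[0,2,26] → .  [on edge]
    (10,10)@(21, 21): e=[0,-2,30] → .  [on edge]
  covered (0 px):
    . . . . . . . . . . . .
    . . . . . . . . . . . .
    . . . . . . . . . . . .
    . . . . . . . . . . . .
    . . . . . . . . . . . .
    . . . . . . . . . . . .
    . . . . . . . . . . . .
    . . . . . . . . . . . .
    . . . . . . . . . . . .
    . . . . . . . . . . . .
    . . . . . . . . . . . .
T3:
  2·area = 34
  edge (20, 13)→(4, 18): d=(-16,5) right/bottom  bias=-1
  edge (4, 18)→(10, 14): d=(6,-4) top-left  bias=+0
  edge (10, 14)→(20, 13): d=(10,-1) top-left  bias=+0
    (4,7)@(9, 15): e=[23,2,9] → X
    (5,7)@(11, 15): e=[13,10,11] → X
    (6,7)@(13, 15): e=[3,18,13] → X
    (7,7)@(15, 15): e=[-7,26,15] → .
    (3,8)@(7, 17): e=[1,6,27] → X
    (4,8)@(9, 17): e=[-9,14,29] → .
    (5,8)@(11, 17): e=[-19,22,31] → .
    (6,8)@(13, 17): e=[-29,30,33] → .
    (3,9)@(7, 19): e=[-31,18,47] → .
  covered (4 px):
    . . . . . . . . . . . .
    . . . . . . . . . . . .
    . . . . . . . . . . . .
    . . . . . . . . . . . .
    . . . . . . . . . . . .
    . . . . . . . . . . . .
    . . . . . . . . . . . .
    . . . . X X X . . . . .
    . . . X . . . . . . . .
    . . . . . . . . . . . .
    . . . . . . . . . . . .
T4:
  2·area = 124
  edge (22, 2)→(23, 17): d=(1,15) right/bottom  bias=-1
  edge (23, 17)→(14, 6): d=(-9,-11) top-left  bias=+0
  edge (14, 6)→(22, 2): d=(8,-4) top-left  bias=+0
    (10,1)@(21, 3): e=[16,104,4] → X
    (11,1)@(23, 3): e=[-14,126,12] → .
    (8,2)@(17, 5): e=[78,42,4] → X
    (9,2)@(19, 5): e=[48,64,12] → X
    (11,2)@(23, 5): e=[-12,108,28] → .
    (7,3)@(15, 7): e=[110,2,12] → X
    (11,3)@(23, 7): e=[-10,90,44] → .
    (7,4)@(15, 9): e=[112,-16,28] → .
    (8,4)@(17, 9): e=[82,6,36] → X
    (11,4)@(23, 9): e=[-8,72,60] → .
    (8,5)@(17, 11): e=[84,-12,52] → .
    (9,5)@(19, 11): e=[54,10,60] → X
    (11,8)@(23, 17): e=[0,0,124] → .  [on edge]
  covered (14 px):
    . . . . . . . . . . . .
    . . . . . . . . . . X .
    . . . . . . . . X X X .
    . . . . . . . X X X X .
    . . . . . . . . X X X .
    . . . . . . . . . X X .
    . . . . . . . . . . X .
    . . . . . . . . . . . .
    . . . . . . . . . . . .
    . . . . . . . . . . . .
    . . . . . . . . . . . .

Answer: 22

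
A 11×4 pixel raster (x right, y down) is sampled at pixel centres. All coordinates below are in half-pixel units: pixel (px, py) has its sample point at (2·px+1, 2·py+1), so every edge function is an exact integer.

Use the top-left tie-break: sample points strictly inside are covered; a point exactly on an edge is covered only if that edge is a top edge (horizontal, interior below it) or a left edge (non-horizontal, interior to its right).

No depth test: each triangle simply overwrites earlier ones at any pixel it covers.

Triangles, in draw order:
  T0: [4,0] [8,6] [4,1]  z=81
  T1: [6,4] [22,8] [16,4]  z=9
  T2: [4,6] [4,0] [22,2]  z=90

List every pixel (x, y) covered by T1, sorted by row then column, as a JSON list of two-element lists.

T0:
  2·area = 4
  edge (4, 0)→(8, 6): d=(4,6) right/bottom  bias=-1
  edge (8, 6)→(4, 1): d=(-4,-5) top-left  bias=+0
  edge (4, 1)→(4, 0): d=(0,-1) top-left  bias=+0
  covered (0 px):
    · · · · · · · · · · ·
    · · · · · · · · · · ·
    · · · · · · · · · · ·
    · · · · · · · · · · ·
T1:
  2·area = 40  (B↔C swapped to make it positive)
  edge (6, 4)→(16, 4): d=(10,0) top-left  bias=+0
  edge (16, 4)→(22, 8): d=(6,4) right/bottom  bias=-1
  edge (22, 8)→(6, 4): d=(-16,-4) top-left  bias=+0
    (5,2)@(11, 5): e=[10,26,4] → █
    (6,2)@(13, 5): e=[10,18,12] → █
    (7,2)@(15, 5): e=[10,10,20] → █
    (8,2)@(17, 5): e=[10,2,28] → █
    (9,2)@(19, 5): e=[10,-6,36] → ·
    (5,3)@(11, 7): e=[30,38,-28] → ·
    (6,3)@(13, 7): e=[30,30,-20] → ·
    (7,3)@(15, 7): e=[30,22,-12] → ·
    (8,3)@(17, 7): e=[30,14,-4] → ·
    (9,3)@(19, 7): e=[30,6,4] → █
    (10,3)@(21, 7): e=[30,-2,12] → ·
  covered (5 px):
    · · · · · · · · · · ·
    · · · · · · · · · · ·
    · · · · · █ █ █ █ · ·
    · · · · · · · · · █ ·
T2:
  2·area = 108
  edge (4, 6)→(4, 0): d=(0,-6) top-left  bias=+0
  edge (4, 0)→(22, 2): d=(18,2) right/bottom  bias=-1
  edge (22, 2)→(4, 6): d=(-18,4) right/bottom  bias=-1
    (2,0)@(5, 1): e=[6,16,86] → █
    (3,0)@(7, 1): e=[18,12,78] → █
    (4,0)@(9, 1): e=[30,8,70] → █
    (5,0)@(11, 1): e=[42,4,62] → █
    (6,0)@(13, 1): e=[54,0,54] → ·  [on edge]
    (2,1)@(5, 3): e=[6,52,50] → █
    (6,1)@(13, 3): e=[54,36,18] → █
    (7,1)@(15, 3): e=[66,32,10] → █
    (8,1)@(17, 3): e=[78,28,2] → █
    (9,1)@(19, 3): e=[90,24,-6] → ·
    (2,2)@(5, 5): e=[6,88,14] → █
    (4,2)@(9, 5): e=[30,80,-2] → ·
  covered (13 px):
    · · █ █ █ █ · · · · ·
    · · █ █ █ █ █ █ █ · ·
    · · █ █ · · · · · · ·
    · · · · · · · · · · ·

Result: [[5,2],[6,2],[7,2],[8,2],[9,3]]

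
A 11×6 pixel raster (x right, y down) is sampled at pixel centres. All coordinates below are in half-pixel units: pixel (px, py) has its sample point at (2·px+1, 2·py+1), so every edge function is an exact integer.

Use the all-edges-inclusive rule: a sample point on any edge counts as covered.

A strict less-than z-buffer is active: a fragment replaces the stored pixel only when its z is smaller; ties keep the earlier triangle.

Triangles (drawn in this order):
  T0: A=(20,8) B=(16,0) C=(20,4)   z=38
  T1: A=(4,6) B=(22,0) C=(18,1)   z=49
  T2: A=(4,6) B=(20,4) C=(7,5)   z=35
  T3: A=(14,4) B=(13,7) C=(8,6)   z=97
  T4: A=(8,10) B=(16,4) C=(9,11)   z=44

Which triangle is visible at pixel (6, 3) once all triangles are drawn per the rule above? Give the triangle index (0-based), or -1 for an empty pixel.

T0:
  2·area = 16
  edge (20, 8)→(16, 0): d=(-4,-8) inclusive
  edge (16, 0)→(20, 4): d=(4,4) inclusive
  edge (20, 4)→(20, 8): d=(0,4) inclusive
    (8,0)@(17, 1): e=[4,0,12] → #  [on edge]
    (9,0)@(19, 1): e=[20,-8,4] → ·
    (8,1)@(17, 3): e=[-4,8,12] → ·
    (9,1)@(19, 3): e=[12,0,4] → #  [on edge]
    (10,1)@(21, 3): e=[28,-8,-4] → ·
    (9,2)@(19, 5): e=[4,8,4] → #
    (10,2)@(21, 5): e=[20,0,-4] → ·  [on edge]
    (9,3)@(19, 7): e=[-4,16,4] → ·
  covered (3 px):
    · · · · · · · · # · ·
    · · · · · · · · · # ·
    · · · · · · · · · # ·
    · · · · · · · · · · ·
    · · · · · · · · · · ·
    · · · · · · · · · · ·
T1:
  2·area = 6  (B↔C swapped to make it positive)
  edge (4, 6)→(18, 1): d=(14,-5) inclusive
  edge (18, 1)→(22, 0): d=(4,-1) inclusive
  edge (22, 0)→(4, 6): d=(-18,6) inclusive
    (9,0)@(19, 1): e=[5,1,0] → #  [on edge]
    (10,0)@(21, 1): e=[15,3,-12] → ·
    (6,1)@(13, 3): e=[3,3,0] → #  [on edge]
    (7,1)@(15, 3): e=[13,5,-12] → ·
    (9,1)@(19, 3): e=[33,9,-36] → ·
    (3,2)@(7, 5): e=[1,5,0] → #  [on edge]
    (4,2)@(9, 5): e=[11,7,-12] → ·
    (6,2)@(13, 5): e=[31,11,-36] → ·
    (0,3)@(1, 7): e=[-1,7,0] → ·  [on edge]
    (3,3)@(7, 7): e=[29,13,-36] → ·
  covered (3 px):
    · · · · · · · · · # ·
    · · · · · · # · · · ·
    · · · # · · · · · · ·
    · · · · · · · · · · ·
    · · · · · · · · · · ·
    · · · · · · · · · · ·
T2:
  2·area = 10  (B↔C swapped to make it positive)
  edge (4, 6)→(7, 5): d=(3,-1) inclusive
  edge (7, 5)→(20, 4): d=(13,-1) inclusive
  edge (20, 4)→(4, 6): d=(-16,2) inclusive
    (9,0)@(19, 1): e=[0,-40,50] → ·  [on edge]
    (6,1)@(13, 3): e=[0,-20,30] → ·  [on edge]
    (3,2)@(7, 5): e=[0,0,10] → #  [on edge]
    (4,2)@(9, 5): e=[2,2,6] → #
    (5,2)@(11, 5): e=[4,4,2] → #
    (6,2)@(13, 5): e=[6,6,-2] → ·
    (0,3)@(1, 7): e=[0,20,-10] → ·  [on edge]
    (3,3)@(7, 7): e=[6,26,-22] → ·
    (4,3)@(9, 7): e=[8,28,-26] → ·
    (5,3)@(11, 7): e=[10,30,-30] → ·
  covered (3 px):
    · · · · · · · · · · ·
    · · · · · · · · · · ·
    · · · # # # · · · · ·
    · · · · · · · · · · ·
    · · · · · · · · · · ·
    · · · · · · · · · · ·
T3:
  2·area = 16
  edge (14, 4)→(13, 7): d=(-1,3) inclusive
  edge (13, 7)→(8, 6): d=(-5,-1) inclusive
  edge (8, 6)→(14, 4): d=(6,-2) inclusive
    (7,0)@(15, 1): e=[0,32,-16] → ·  [on edge]
    (8,1)@(17, 3): e=[-8,24,0] → ·  [on edge]
    (1,2)@(3, 5): e=[32,0,-16] → ·  [on edge]
    (5,2)@(11, 5): e=[8,8,0] → #  [on edge]
    (6,2)@(13, 5): e=[2,10,4] → #
    (7,2)@(15, 5): e=[-4,12,8] → ·
    (2,3)@(5, 7): e=[24,-8,0] → ·  [on edge]
    (5,3)@(11, 7): e=[6,-2,12] → ·
    (6,3)@(13, 7): e=[0,0,16] → #  [on edge]
    (7,3)@(15, 7): e=[-6,2,20] → ·
    (6,4)@(13, 9): e=[-2,-10,28] → ·
  covered (3 px):
    · · · · · · · · · · ·
    · · · · · · · · · · ·
    · · · · · # # · · · ·
    · · · · · · # · · · ·
    · · · · · · · · · · ·
    · · · · · · · · · · ·
T4:
  2·area = 14
  edge (8, 10)→(16, 4): d=(8,-6) inclusive
  edge (16, 4)→(9, 11): d=(-7,7) inclusive
  edge (9, 11)→(8, 10): d=(-1,-1) inclusive
    (9,0)@(19, 1): e=[-6,0,20] → ·  [on edge]
    (0,1)@(1, 3): e=[-98,112,0] → ·  [on edge]
    (8,1)@(17, 3): e=[-2,0,16] → ·  [on edge]
    (1,2)@(3, 5): e=[-70,84,0] → ·  [on edge]
    (7,2)@(15, 5): e=[2,0,12] → #  [on edge]
    (8,2)@(17, 5): e=[14,-14,14] → ·
    (2,3)@(5, 7): e=[-42,56,0] → ·  [on edge]
    (6,3)@(13, 7): e=[6,0,8] → #  [on edge]
    (7,3)@(15, 7): e=[18,-14,10] → ·
    (3,4)@(7, 9): e=[-14,28,0] → ·  [on edge]
    (5,4)@(11, 9): e=[10,0,4] → #  [on edge]
    (6,4)@(13, 9): e=[22,-14,6] → ·
    (4,5)@(9, 11): e=[14,0,0] → #  [on edge]
  covered (4 px):
    · · · · · · · · · · ·
    · · · · · · · · · · ·
    · · · · · · · # · · ·
    · · · · · · # · · · ·
    · · · · · # · · · · ·
    · · · · # · · · · · ·

Z-buffer (winner per pixel, '.' = empty):
  . . . . . . . . 0 1 .
  . . . . . . 1 . . 0 .
  . . . 2 2 2 3 4 . 0 .
  . . . . . . 4 . . . .
  . . . . . 4 . . . . .
  . . . . 4 . . . . . .

Answer: 4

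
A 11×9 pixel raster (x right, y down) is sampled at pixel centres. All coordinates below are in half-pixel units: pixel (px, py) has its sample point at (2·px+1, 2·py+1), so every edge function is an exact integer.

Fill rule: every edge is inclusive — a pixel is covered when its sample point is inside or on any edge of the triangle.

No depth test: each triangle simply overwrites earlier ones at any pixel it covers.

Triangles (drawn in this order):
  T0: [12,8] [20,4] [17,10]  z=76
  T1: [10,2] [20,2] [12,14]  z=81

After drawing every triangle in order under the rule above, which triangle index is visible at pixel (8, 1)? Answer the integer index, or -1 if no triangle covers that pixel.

T0:
  2·area = 36
  edge (12, 8)→(20, 4): d=(8,-4) inclusive
  edge (20, 4)→(17, 10): d=(-3,6) inclusive
  edge (17, 10)→(12, 8): d=(-5,-2) inclusive
    (9,2)@(19, 5): e=[4,3,29] → #
    (10,2)@(21, 5): e=[12,-9,33] → ·
    (7,3)@(15, 7): e=[4,21,11] → #
    (8,3)@(17, 7): e=[12,9,15] → #
    (9,3)@(19, 7): e=[20,-3,19] → ·
    (7,4)@(15, 9): e=[20,15,1] → #
    (9,4)@(19, 9): e=[36,-9,9] → ·
    (7,5)@(15, 11): e=[36,9,-9] → ·
    (8,5)@(17, 11): e=[44,-3,-5] → ·
  covered (5 px):
    · · · · · · · · · · ·
    · · · · · · · · · · ·
    · · · · · · · · · # ·
    · · · · · · · # # · ·
    · · · · · · · # # · ·
    · · · · · · · · · · ·
    · · · · · · · · · · ·
    · · · · · · · · · · ·
    · · · · · · · · · · ·
T1:
  2·area = 120
  edge (10, 2)→(20, 2): d=(10,0) inclusive
  edge (20, 2)→(12, 14): d=(-8,12) inclusive
  edge (12, 14)→(10, 2): d=(-2,-12) inclusive
    (5,1)@(11, 3): e=[10,100,10] → #
    (6,1)@(13, 3): e=[10,76,34] → #
    (7,1)@(15, 3): e=[10,52,58] → #
    (8,1)@(17, 3): e=[10,28,82] → #
    (9,1)@(19, 3): e=[10,4,106] → #
    (10,1)@(21, 3): e=[10,-20,130] → ·
    (5,2)@(11, 5): e=[30,84,6] → #
    (9,2)@(19, 5): e=[30,-12,102] → ·
    (5,3)@(11, 7): e=[50,68,2] → #
    (8,3)@(17, 7): e=[50,-4,74] → ·
    (5,4)@(11, 9): e=[70,52,-2] → ·
    (6,4)@(13, 9): e=[70,28,22] → #
  covered (15 px):
    · · · · · · · · · · ·
    · · · · · # # # # # ·
    · · · · · # # # # · ·
    · · · · · # # # · · ·
    · · · · · · # # · · ·
    · · · · · · # · · · ·
    · · · · · · · · · · ·
    · · · · · · · · · · ·
    · · · · · · · · · · ·

Z-buffer (winner per pixel, '.' = empty):
  . . . . . . . . . . .
  . . . . . 1 1 1 1 1 .
  . . . . . 1 1 1 1 0 .
  . . . . . 1 1 1 0 . .
  . . . . . . 1 1 0 . .
  . . . . . . 1 . . . .
  . . . . . . . . . . .
  . . . . . . . . . . .
  . . . . . . . . . . .

Answer: 1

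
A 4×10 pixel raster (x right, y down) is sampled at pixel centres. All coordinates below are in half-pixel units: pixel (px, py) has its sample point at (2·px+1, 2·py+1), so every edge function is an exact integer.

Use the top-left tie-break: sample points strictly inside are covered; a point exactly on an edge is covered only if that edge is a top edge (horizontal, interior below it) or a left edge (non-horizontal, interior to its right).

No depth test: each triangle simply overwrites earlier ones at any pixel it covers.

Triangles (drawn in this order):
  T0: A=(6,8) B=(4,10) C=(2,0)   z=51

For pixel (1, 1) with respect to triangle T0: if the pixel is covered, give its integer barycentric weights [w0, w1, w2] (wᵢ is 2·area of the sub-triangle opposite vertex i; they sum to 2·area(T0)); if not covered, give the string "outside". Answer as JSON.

T0:
  2·area = 24
  edge (6, 8)→(4, 10): d=(-2,2) right/bottom  bias=-1
  edge (4, 10)→(2, 0): d=(-2,-10) top-left  bias=+0
  edge (2, 0)→(6, 8): d=(4,8) right/bottom  bias=-1
    (1,1)@(3, 3): e=[16,4,4] → X
    (2,1)@(5, 3): e=[12,24,-12] → .
    (1,2)@(3, 5): e=[12,0,12] → X  [on edge]
    (2,2)@(5, 5): e=[8,20,-4] → .
    (1,3)@(3, 7): e=[8,-4,20] → .
    (2,3)@(5, 7): e=[4,16,4] → X
    (3,3)@(7, 7): e=[0,36,-12] → .  [on edge]
    (2,4)@(5, 9): e=[0,12,12] → .  [on edge]
    (1,5)@(3, 11): e=[0,-12,36] → .  [on edge]
    (0,6)@(1, 13): e=[0,-36,60] → .  [on edge]
    (2,7)@(5, 15): e=[-12,0,36] → .  [on edge]
  covered (3 px):
    . . . .
    . X . .
    . X . .
    . . X .
    . . . .
    . . . .
    . . . .
    . . . .
    . . . .
    . . . .

Answer: [4,4,16]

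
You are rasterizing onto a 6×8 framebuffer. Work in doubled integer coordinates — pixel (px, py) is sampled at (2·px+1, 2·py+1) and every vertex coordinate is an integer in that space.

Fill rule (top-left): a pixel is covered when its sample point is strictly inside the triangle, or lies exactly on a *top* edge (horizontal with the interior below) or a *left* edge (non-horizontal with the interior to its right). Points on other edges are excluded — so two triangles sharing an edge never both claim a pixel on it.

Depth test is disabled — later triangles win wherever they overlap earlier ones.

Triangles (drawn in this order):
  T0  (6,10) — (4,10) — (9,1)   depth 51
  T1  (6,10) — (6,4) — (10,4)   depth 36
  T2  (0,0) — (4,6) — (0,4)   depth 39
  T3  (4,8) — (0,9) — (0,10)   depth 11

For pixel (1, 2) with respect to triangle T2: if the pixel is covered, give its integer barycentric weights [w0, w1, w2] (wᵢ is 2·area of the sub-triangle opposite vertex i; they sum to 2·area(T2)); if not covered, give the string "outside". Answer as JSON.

T0:
  2·area = 18
  edge (6, 10)→(4, 10): d=(-2,0) right/bottom  bias=-1
  edge (4, 10)→(9, 1): d=(5,-9) top-left  bias=+0
  edge (9, 1)→(6, 10): d=(-3,9) right/bottom  bias=-1
    (4,0)@(9, 1): e=[18,0,0] → ·  [on edge]
    (3,2)@(7, 5): e=[10,2,6] → █
    (4,2)@(9, 5): e=[10,20,-12] → ·
    (3,3)@(7, 7): e=[6,12,0] → ·  [on edge]
    (2,4)@(5, 9): e=[2,4,12] → █
    (3,4)@(7, 9): e=[2,22,-6] → ·
    (2,5)@(5, 11): e=[-2,14,6] → ·
    (2,6)@(5, 13): e=[-6,24,0] → ·  [on edge]
  covered (2 px):
    · · · · · ·
    · · · · · ·
    · · · █ · ·
    · · · · · ·
    · · █ · · ·
    · · · · · ·
    · · · · · ·
    · · · · · ·
T1:
  2·area = 24
  edge (6, 10)→(6, 4): d=(0,-6) top-left  bias=+0
  edge (6, 4)→(10, 4): d=(4,0) top-left  bias=+0
  edge (10, 4)→(6, 10): d=(-4,6) right/bottom  bias=-1
    (3,2)@(7, 5): e=[6,4,14] → █
    (4,2)@(9, 5): e=[18,4,2] → █
    (5,2)@(11, 5): e=[30,4,-10] → ·
    (3,3)@(7, 7): e=[6,12,6] → █
    (4,3)@(9, 7): e=[18,12,-6] → ·
    (3,4)@(7, 9): e=[6,20,-2] → ·
  covered (3 px):
    · · · · · ·
    · · · · · ·
    · · · █ █ ·
    · · · █ · ·
    · · · · · ·
    · · · · · ·
    · · · · · ·
    · · · · · ·
T2:
  2·area = 16
  edge (0, 0)→(4, 6): d=(4,6) right/bottom  bias=-1
  edge (4, 6)→(0, 4): d=(-4,-2) top-left  bias=+0
  edge (0, 4)→(0, 0): d=(0,-4) top-left  bias=+0
    (0,1)@(1, 3): e=[6,6,4] → █
    (1,1)@(3, 3): e=[-6,10,12] → ·
    (0,2)@(1, 5): e=[14,-2,4] → ·
    (1,2)@(3, 5): e=[2,2,12] → █
    (2,2)@(5, 5): e=[-10,6,20] → ·
    (1,3)@(3, 7): e=[10,-6,12] → ·
  covered (2 px):
    · · · · · ·
    █ · · · · ·
    · █ · · · ·
    · · · · · ·
    · · · · · ·
    · · · · · ·
    · · · · · ·
    · · · · · ·
T3:
  2·area = 4  (B↔C swapped to make it positive)
  edge (4, 8)→(0, 10): d=(-4,2) right/bottom  bias=-1
  edge (0, 10)→(0, 9): d=(0,-1) top-left  bias=+0
  edge (0, 9)→(4, 8): d=(4,-1) top-left  bias=+0
    (0,4)@(1, 9): e=[2,1,1] → █
    (1,4)@(3, 9): e=[-2,3,3] → ·
    (0,5)@(1, 11): e=[-6,1,9] → ·
  covered (1 px):
    · · · · · ·
    · · · · · ·
    · · · · · ·
    · · · · · ·
    █ · · · · ·
    · · · · · ·
    · · · · · ·
    · · · · · ·

Final: [2,12,2]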